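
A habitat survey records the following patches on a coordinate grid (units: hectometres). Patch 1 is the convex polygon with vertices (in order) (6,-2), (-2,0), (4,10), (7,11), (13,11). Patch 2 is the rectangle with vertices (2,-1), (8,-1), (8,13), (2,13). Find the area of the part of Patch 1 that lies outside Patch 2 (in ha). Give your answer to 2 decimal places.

|Patch 1| = 104, |Patch 1∩Patch 2| = 63.1832.
|Patch 1 ∖ Patch 2| = |Patch 1| − |Patch 1∩Patch 2| = 104 − 63.1832 = 40.82.

40.82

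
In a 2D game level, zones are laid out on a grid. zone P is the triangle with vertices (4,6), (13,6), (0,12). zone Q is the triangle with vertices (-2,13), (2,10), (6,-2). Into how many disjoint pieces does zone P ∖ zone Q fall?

1

zone P ∖ zone Q is a single connected region.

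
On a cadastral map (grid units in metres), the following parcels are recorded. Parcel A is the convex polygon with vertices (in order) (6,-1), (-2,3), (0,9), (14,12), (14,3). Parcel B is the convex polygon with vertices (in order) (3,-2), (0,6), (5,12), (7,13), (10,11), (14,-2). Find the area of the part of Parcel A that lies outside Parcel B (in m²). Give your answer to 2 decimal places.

|Parcel A| = 143, |Parcel A∩Parcel B| = 102.7785.
|Parcel A ∖ Parcel B| = |Parcel A| − |Parcel A∩Parcel B| = 143 − 102.7785 = 40.22.

40.22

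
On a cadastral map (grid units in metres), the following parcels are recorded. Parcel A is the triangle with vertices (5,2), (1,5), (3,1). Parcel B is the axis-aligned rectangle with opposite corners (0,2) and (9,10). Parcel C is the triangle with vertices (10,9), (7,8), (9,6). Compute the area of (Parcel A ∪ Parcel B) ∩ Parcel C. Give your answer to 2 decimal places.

The region (Parcel A ∪ Parcel B) ∩ Parcel C is the polygon with vertices (9,6), (7,8), (9,8.667).
By the shoelace formula its area is 2.67.

2.67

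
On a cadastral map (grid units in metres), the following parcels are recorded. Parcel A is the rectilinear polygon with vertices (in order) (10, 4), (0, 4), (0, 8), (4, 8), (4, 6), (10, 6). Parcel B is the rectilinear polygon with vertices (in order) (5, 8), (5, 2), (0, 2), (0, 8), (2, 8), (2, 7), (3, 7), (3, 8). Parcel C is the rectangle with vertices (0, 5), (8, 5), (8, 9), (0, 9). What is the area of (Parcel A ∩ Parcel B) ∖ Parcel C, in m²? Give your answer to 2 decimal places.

|Parcel A ∩ Parcel B| = 17.
|(Parcel A ∩ Parcel B) ∩ Parcel C| = 12.
|(Parcel A ∩ Parcel B) ∖ Parcel C| = 17 − 12 = 5.00.

5.00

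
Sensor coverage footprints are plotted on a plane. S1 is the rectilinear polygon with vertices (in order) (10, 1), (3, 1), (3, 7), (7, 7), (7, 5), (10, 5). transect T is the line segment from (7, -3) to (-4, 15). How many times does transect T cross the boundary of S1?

The segment meets the boundary at (3,3.545), (4.556,1).

2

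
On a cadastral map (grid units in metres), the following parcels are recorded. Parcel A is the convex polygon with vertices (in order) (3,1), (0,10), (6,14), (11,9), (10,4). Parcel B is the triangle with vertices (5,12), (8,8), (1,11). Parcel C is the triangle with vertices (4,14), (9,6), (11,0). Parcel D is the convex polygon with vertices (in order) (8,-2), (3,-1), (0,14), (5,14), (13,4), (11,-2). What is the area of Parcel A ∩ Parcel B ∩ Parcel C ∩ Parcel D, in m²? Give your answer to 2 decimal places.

1.50

The intersection is the polygon with vertices (7.659,8.146), (6.727,8.546), (5,12), (6.5,10).
By the shoelace formula its area is 1.50.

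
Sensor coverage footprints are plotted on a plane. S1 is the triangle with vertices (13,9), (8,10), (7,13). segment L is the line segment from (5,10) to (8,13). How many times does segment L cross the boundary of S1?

The segment meets the boundary at (7.6,12.6), (7.25,12.25).

2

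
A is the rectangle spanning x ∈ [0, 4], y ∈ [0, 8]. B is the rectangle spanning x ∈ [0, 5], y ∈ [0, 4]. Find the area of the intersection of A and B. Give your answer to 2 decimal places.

16.00

|A∩B|: x∈[0,4], y∈[0,4] → 4·4 = 16.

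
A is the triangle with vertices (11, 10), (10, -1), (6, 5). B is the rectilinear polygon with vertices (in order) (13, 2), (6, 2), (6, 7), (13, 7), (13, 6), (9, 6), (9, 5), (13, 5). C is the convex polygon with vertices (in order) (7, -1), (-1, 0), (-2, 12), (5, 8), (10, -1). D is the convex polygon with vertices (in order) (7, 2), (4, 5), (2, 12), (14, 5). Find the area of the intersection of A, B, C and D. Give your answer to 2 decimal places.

1.50

The intersection is the polygon with vertices (6,5), (6.429,5.429), (8.077,2.462), (7.778,2.333).
By the shoelace formula its area is 1.50.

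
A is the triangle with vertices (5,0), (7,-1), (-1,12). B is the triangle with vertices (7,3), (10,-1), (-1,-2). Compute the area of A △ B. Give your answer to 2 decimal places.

|A| = 9, |B| = 23.5, |A∩B| = 2.7778.
|A △ B| = |A| + |B| − 2·|A∩B| = 9 + 23.5 − 5.5556 = 26.94.

26.94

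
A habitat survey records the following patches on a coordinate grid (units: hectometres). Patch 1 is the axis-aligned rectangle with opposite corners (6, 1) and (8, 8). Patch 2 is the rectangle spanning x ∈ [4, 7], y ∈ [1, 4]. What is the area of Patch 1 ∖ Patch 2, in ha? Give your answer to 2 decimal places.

11.00

|Patch 1∩Patch 2|: x∈[6,7], y∈[1,4] → 1·3 = 3.
|Patch 1| = 14.
|Patch 1 ∖ Patch 2| = |Patch 1| − |Patch 1∩Patch 2| = 14 − 3 = 11.00.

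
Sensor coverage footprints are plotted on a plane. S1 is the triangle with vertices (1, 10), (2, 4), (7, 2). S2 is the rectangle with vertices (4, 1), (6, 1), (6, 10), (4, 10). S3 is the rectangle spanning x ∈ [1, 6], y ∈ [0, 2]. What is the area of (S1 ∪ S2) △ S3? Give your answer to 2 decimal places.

|S1 ∪ S2| = 28.2667.
|(S1 ∪ S2) ∩ S3| = 2.
|(S1 ∪ S2) △ S3| = 28.2667 + 10 − 4 = 34.27.

34.27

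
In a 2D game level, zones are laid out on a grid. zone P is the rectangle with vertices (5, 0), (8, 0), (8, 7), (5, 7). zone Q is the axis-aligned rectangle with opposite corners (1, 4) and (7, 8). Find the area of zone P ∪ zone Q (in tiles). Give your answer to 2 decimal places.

39.00

By inclusion–exclusion:
Individual areas: |zone P| = 21, |zone Q| = 24.
|zone P∩zone Q|: x∈[5,7], y∈[4,7] → 2·3 = 6.
|zone P ∪ zone Q| = 45 − 6 = 39.00.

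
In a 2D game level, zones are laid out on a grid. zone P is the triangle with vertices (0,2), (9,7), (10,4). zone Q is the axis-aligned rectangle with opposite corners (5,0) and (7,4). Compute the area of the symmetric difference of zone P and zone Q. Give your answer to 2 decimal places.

|zone P| = 16, |zone Q| = 8, |zone P∩zone Q| = 1.6.
|zone P △ zone Q| = |zone P| + |zone Q| − 2·|zone P∩zone Q| = 16 + 8 − 3.2 = 20.80.

20.80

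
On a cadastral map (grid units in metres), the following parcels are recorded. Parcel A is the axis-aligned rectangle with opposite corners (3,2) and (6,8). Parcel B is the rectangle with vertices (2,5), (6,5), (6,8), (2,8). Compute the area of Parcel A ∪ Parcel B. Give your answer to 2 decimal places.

21.00

By inclusion–exclusion:
Individual areas: |Parcel A| = 18, |Parcel B| = 12.
|Parcel A∩Parcel B|: x∈[3,6], y∈[5,8] → 3·3 = 9.
|Parcel A ∪ Parcel B| = 30 − 9 = 21.00.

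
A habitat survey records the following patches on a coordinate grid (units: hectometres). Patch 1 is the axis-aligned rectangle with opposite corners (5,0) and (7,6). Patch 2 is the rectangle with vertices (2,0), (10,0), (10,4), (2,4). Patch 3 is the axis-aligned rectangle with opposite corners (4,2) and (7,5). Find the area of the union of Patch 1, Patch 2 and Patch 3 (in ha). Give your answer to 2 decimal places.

37.00

By inclusion–exclusion:
Individual areas: |Patch 1| = 12, |Patch 2| = 32, |Patch 3| = 9.
|Patch 1∩Patch 2|: x∈[5,7], y∈[0,4] → 2·4 = 8.
|Patch 1∩Patch 3|: x∈[5,7], y∈[2,5] → 2·3 = 6.
|Patch 2∩Patch 3|: x∈[4,7], y∈[2,4] → 3·2 = 6.
|Patch 1∩Patch 2∩Patch 3| = 4.
|Patch 1 ∪ Patch 2 ∪ Patch 3| = 53 − 20 + 4 = 37.00.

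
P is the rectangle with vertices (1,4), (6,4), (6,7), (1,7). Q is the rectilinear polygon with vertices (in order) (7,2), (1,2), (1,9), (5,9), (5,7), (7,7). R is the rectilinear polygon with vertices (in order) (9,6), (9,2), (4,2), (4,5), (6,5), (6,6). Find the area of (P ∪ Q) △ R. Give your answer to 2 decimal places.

36.00

|P ∪ Q| = 38.
|(P ∪ Q) ∩ R| = 10.
|(P ∪ Q) △ R| = 38 + 18 − 20 = 36.00.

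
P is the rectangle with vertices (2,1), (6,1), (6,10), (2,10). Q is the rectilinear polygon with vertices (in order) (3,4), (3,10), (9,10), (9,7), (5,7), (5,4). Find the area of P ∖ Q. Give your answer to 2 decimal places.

21.00

|P| = 36, |P∩Q| = 15.
|P ∖ Q| = |P| − |P∩Q| = 36 − 15 = 21.00.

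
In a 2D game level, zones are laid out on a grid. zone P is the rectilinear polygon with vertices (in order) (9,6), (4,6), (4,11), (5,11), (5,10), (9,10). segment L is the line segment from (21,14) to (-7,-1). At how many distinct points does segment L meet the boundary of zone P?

2

The segment meets the boundary at (6.067,6), (9,7.571).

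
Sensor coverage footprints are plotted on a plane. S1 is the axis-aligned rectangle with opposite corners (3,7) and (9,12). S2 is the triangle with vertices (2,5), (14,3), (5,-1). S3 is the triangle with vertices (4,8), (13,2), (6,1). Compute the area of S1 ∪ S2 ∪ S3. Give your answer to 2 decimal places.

72.21

By inclusion–exclusion:
Individual areas: |S1| = 30, |S2| = 33, |S3| = 25.5.
|S1∩S2| = 0.
|S1∩S3| = 0.6071.
|S2∩S3| = 15.6827.
|S1∩S2∩S3| = 0.
|S1 ∪ S2 ∪ S3| = 88.5 − 16.2899 + 0 = 72.21.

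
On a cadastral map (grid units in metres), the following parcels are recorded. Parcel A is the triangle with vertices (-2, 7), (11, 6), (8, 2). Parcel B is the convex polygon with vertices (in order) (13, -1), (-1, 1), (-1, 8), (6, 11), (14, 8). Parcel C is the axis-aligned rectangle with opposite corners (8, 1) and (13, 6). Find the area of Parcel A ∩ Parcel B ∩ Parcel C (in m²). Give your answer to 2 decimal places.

The intersection is the polygon with vertices (8,2), (8,6), (11,6).
By the shoelace formula its area is 6.00.

6.00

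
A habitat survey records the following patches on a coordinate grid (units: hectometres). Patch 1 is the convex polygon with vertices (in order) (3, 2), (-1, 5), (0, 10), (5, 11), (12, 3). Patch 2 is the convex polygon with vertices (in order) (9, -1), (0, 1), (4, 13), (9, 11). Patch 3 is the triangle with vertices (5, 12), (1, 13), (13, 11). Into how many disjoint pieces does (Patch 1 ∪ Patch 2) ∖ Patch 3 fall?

(Patch 1 ∪ Patch 2) ∖ Patch 3 splits into 2 disjoint pieces (area 108.1577, area 0.5752).

2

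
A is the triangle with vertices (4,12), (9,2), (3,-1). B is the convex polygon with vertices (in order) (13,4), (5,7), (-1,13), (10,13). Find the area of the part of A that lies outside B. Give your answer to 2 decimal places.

30.66

|A| = 37.5, |A∩B| = 6.8407.
|A ∖ B| = |A| − |A∩B| = 37.5 − 6.8407 = 30.66.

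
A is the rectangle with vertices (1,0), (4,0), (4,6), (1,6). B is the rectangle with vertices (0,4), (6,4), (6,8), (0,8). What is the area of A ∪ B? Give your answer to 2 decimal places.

By inclusion–exclusion:
Individual areas: |A| = 18, |B| = 24.
|A∩B|: x∈[1,4], y∈[4,6] → 3·2 = 6.
|A ∪ B| = 42 − 6 = 36.00.

36.00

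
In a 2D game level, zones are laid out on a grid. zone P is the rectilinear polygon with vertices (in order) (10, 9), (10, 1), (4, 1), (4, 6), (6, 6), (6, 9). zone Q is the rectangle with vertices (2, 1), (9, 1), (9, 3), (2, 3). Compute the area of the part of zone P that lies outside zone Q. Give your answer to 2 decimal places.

32.00

|zone P| = 42, |zone P∩zone Q| = 10.
|zone P ∖ zone Q| = |zone P| − |zone P∩zone Q| = 42 − 10 = 32.00.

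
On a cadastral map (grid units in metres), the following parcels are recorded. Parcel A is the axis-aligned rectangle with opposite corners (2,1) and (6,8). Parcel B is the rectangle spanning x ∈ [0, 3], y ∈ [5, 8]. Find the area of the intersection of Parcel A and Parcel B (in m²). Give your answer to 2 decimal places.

|Parcel A∩Parcel B|: x∈[2,3], y∈[5,8] → 1·3 = 3.

3.00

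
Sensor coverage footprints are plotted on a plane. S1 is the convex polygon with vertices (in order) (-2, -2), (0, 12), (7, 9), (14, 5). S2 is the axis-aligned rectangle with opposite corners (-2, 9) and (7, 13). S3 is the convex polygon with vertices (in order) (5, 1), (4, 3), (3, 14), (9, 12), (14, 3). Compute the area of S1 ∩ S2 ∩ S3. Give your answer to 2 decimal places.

2.80

The intersection is the polygon with vertices (7,9), (3.454,9), (3.311,10.581).
By the shoelace formula its area is 2.80.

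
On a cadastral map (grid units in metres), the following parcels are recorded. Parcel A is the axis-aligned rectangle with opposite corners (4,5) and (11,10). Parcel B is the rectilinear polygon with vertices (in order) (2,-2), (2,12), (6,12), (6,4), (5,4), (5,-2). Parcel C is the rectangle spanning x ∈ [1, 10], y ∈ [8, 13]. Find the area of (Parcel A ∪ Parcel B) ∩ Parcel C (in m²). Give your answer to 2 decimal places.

24.00

The region (Parcel A ∪ Parcel B) ∩ Parcel C is the polygon with vertices (2,12), (6,12), (6,10), (10,10), (10,8), (2,8).
By the shoelace formula its area is 24.00.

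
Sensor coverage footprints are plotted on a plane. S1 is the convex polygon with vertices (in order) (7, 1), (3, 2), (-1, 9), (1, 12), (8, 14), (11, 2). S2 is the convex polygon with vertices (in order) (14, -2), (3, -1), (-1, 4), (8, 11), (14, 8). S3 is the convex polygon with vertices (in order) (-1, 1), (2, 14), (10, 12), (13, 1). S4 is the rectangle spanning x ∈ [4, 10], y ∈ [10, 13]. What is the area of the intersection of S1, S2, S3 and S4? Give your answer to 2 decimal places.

The intersection is the polygon with vertices (8,11), (8.857,10.571), (9,10), (6.714,10).
By the shoelace formula its area is 1.36.

1.36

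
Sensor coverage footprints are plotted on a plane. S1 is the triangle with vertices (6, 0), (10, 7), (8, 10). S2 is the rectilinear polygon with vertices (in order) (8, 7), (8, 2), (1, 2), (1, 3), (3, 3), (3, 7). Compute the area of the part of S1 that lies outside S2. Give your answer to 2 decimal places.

8.14

|S1| = 13, |S1∩S2| = 4.8571.
|S1 ∖ S2| = |S1| − |S1∩S2| = 13 − 4.8571 = 8.14.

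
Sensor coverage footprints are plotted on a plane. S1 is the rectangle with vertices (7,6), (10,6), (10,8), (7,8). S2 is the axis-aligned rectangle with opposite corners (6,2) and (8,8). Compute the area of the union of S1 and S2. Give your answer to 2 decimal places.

16.00

By inclusion–exclusion:
Individual areas: |S1| = 6, |S2| = 12.
|S1∩S2|: x∈[7,8], y∈[6,8] → 1·2 = 2.
|S1 ∪ S2| = 18 − 2 = 16.00.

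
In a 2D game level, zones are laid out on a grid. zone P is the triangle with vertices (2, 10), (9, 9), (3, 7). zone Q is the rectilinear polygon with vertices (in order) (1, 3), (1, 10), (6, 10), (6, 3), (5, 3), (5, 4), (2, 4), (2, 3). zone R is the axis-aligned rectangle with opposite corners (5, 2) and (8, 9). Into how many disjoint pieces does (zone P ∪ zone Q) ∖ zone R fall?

1

(zone P ∪ zone Q) ∖ zone R is a single connected region.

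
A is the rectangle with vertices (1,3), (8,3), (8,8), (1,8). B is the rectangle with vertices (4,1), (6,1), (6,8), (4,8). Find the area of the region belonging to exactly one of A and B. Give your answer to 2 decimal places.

|A∩B|: x∈[4,6], y∈[3,8] → 2·5 = 10.
|A △ B| = |A| + |B| − 2·|A∩B| = 35 + 14 − 20 = 29.00.

29.00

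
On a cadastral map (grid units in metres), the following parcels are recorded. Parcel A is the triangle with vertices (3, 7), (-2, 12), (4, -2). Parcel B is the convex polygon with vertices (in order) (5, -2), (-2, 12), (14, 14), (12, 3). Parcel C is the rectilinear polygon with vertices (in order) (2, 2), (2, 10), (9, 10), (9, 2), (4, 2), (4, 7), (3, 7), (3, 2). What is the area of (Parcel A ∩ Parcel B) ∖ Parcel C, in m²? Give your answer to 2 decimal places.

9.79

|Parcel A ∩ Parcel B| = 14.2857.
|(Parcel A ∩ Parcel B) ∩ Parcel C| = 4.5.
|(Parcel A ∩ Parcel B) ∖ Parcel C| = 14.2857 − 4.5 = 9.79.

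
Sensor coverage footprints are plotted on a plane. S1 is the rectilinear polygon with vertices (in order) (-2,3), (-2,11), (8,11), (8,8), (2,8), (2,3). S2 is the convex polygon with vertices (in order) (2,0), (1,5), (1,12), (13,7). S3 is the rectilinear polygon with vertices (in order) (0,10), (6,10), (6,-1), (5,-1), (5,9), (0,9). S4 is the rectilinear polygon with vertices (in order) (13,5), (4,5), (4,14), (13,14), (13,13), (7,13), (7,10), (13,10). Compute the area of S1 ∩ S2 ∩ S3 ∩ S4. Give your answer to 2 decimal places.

2.99

The intersection is the polygon with vertices (6,8), (5,8), (5,9), (4,9), (4,10), (5.8,10), (6,9.917).
By the shoelace formula its area is 2.99.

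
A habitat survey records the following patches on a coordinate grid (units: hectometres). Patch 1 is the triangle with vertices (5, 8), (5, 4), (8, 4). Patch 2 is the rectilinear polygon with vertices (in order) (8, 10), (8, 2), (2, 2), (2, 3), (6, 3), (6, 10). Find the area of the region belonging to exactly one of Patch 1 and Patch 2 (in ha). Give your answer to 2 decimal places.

20.67

|Patch 1| = 6, |Patch 2| = 20, |Patch 1∩Patch 2| = 2.6667.
|Patch 1 △ Patch 2| = |Patch 1| + |Patch 2| − 2·|Patch 1∩Patch 2| = 6 + 20 − 5.3333 = 20.67.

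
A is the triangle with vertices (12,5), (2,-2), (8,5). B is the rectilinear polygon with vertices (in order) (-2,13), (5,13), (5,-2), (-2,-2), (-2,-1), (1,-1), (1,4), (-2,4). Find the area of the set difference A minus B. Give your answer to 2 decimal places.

|A| = 14, |A∩B| = 2.1.
|A ∖ B| = |A| − |A∩B| = 14 − 2.1 = 11.90.

11.90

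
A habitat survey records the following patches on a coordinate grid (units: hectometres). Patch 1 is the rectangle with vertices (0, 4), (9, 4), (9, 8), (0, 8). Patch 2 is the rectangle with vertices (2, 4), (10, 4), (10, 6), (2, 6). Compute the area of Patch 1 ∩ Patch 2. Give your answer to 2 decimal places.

|Patch 1∩Patch 2|: x∈[2,9], y∈[4,6] → 7·2 = 14.

14.00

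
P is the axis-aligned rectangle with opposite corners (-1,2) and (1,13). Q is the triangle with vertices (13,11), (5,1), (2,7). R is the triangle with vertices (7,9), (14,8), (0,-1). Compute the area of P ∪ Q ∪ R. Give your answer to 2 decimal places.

By inclusion–exclusion:
Individual areas: |P| = 22, |Q| = 39, |R| = 38.5.
|P∩Q| = 0.
|P∩R| = 0.
|Q∩R| = 23.8176.
|P∩Q∩R| = 0.
|P ∪ Q ∪ R| = 99.5 − 23.8176 + 0 = 75.68.

75.68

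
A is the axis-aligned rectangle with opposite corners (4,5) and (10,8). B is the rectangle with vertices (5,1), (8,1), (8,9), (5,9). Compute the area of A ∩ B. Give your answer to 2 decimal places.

|A∩B|: x∈[5,8], y∈[5,8] → 3·3 = 9.

9.00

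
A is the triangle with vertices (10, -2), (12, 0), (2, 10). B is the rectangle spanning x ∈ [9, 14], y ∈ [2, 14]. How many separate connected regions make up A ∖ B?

A ∖ B is a single connected region.

1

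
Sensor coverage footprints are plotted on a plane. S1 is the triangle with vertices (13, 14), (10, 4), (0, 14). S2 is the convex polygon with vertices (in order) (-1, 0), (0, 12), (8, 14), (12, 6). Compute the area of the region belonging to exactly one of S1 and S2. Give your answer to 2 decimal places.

91.25

|S1| = 65, |S2| = 111, |S1∩S2| = 42.3763.
|S1 △ S2| = |S1| + |S2| − 2·|S1∩S2| = 65 + 111 − 84.7526 = 91.25.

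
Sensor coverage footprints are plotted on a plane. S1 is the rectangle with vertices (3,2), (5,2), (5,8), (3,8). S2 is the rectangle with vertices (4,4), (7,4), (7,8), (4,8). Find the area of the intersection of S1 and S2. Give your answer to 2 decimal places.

4.00

|S1∩S2|: x∈[4,5], y∈[4,8] → 1·4 = 4.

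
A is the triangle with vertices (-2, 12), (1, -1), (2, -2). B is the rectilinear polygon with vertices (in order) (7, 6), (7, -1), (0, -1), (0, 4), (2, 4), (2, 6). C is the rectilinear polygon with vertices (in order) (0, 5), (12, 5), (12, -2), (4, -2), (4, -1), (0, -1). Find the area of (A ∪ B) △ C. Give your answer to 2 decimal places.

46.88

|A ∪ B| = 47.1667.
|(A ∪ B) ∩ C| = 40.1429.
|(A ∪ B) △ C| = 47.1667 + 80 − 80.2857 = 46.88.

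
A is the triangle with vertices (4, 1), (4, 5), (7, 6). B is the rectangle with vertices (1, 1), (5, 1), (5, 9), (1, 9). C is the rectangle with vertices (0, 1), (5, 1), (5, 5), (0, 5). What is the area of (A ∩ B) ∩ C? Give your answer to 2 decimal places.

The region (A ∩ B) ∩ C is the polygon with vertices (5,2.667), (4,1), (4,5), (5,5).
By the shoelace formula its area is 3.17.

3.17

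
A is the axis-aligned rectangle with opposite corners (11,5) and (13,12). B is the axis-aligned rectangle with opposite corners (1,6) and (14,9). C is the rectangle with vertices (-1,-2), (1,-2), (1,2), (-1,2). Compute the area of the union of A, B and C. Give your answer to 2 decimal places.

55.00

By inclusion–exclusion:
Individual areas: |A| = 14, |B| = 39, |C| = 8.
|A∩B|: x∈[11,13], y∈[6,9] → 2·3 = 6.
|A∩C| = 0 (no overlap).
|B∩C| = 0 (no overlap).
|A∩B∩C| = 0.
|A ∪ B ∪ C| = 61 − 6 + 0 = 55.00.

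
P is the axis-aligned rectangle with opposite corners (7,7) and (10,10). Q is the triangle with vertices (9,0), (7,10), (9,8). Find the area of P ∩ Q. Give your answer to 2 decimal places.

The intersection is the polygon with vertices (7.6,7), (7,10), (9,8), (9,7).
By the shoelace formula its area is 3.10.

3.10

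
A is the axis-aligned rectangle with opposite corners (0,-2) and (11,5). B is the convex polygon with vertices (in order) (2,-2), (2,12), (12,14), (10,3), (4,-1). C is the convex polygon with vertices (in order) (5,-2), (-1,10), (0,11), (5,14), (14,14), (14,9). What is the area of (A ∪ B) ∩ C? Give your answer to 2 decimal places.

104.93

The region (A ∪ B) ∩ C is the polygon with vertices (2,5), (2,12), (12,14), (10.364,5), (10.727,5), (5,-2), (1.5,5).
By the shoelace formula its area is 104.93.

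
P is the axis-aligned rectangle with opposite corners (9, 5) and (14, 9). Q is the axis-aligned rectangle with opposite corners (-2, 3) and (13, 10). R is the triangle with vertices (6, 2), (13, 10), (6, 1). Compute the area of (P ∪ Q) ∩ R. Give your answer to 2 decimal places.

The region (P ∪ Q) ∩ R is the polygon with vertices (6.875,3), (13,10), (7.556,3).
By the shoelace formula its area is 2.38.

2.38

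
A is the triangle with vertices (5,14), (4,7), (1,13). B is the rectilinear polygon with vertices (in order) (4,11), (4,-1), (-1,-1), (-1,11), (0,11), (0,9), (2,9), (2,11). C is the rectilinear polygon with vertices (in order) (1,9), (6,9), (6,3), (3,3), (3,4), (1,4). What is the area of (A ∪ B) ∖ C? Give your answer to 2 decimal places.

|A ∪ B| = 65.5.
|(A ∪ B) ∩ C| = 16.2857.
|(A ∪ B) ∖ C| = 65.5 − 16.2857 = 49.21.

49.21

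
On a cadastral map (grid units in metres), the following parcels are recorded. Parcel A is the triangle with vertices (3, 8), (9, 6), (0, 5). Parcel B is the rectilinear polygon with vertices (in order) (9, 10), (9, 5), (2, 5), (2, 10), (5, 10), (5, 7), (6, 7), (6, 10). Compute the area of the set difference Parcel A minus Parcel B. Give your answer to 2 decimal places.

1.94

|Parcel A| = 12, |Parcel A∩Parcel B| = 10.0556.
|Parcel A ∖ Parcel B| = |Parcel A| − |Parcel A∩Parcel B| = 12 − 10.0556 = 1.94.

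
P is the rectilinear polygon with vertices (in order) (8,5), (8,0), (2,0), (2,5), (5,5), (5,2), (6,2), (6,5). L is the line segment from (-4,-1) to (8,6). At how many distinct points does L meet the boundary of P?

4

The segment meets the boundary at (6,4.833), (5,4.25), (6.286,5), (2,2.5).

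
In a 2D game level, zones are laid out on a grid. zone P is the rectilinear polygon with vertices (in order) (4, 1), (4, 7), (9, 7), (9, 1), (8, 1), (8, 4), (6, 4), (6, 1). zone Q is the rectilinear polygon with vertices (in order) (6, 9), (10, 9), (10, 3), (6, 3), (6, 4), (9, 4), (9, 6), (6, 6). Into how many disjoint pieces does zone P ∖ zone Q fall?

zone P ∖ zone Q splits into 2 disjoint pieces (area 18, area 2).

2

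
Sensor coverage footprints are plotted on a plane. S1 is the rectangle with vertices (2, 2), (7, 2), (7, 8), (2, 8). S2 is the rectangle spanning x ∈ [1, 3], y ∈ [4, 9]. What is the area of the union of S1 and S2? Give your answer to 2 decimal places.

36.00

By inclusion–exclusion:
Individual areas: |S1| = 30, |S2| = 10.
|S1∩S2|: x∈[2,3], y∈[4,8] → 1·4 = 4.
|S1 ∪ S2| = 40 − 4 = 36.00.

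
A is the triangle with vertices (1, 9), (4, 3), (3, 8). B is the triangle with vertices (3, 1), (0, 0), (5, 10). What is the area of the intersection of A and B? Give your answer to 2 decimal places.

1.19

The intersection is the polygon with vertices (2.75,5.5), (3.286,6.571), (3.737,4.316), (3.615,3.769).
By the shoelace formula its area is 1.19.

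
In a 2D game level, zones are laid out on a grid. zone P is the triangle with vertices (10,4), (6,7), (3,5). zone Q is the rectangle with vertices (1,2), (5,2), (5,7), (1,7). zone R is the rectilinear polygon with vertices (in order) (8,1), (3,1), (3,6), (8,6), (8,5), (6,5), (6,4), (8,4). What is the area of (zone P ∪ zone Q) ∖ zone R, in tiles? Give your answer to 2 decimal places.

|zone P ∪ zone Q| = 26.881.
|(zone P ∪ zone Q) ∩ zone R| = 11.1905.
|(zone P ∪ zone Q) ∖ zone R| = 26.881 − 11.1905 = 15.69.

15.69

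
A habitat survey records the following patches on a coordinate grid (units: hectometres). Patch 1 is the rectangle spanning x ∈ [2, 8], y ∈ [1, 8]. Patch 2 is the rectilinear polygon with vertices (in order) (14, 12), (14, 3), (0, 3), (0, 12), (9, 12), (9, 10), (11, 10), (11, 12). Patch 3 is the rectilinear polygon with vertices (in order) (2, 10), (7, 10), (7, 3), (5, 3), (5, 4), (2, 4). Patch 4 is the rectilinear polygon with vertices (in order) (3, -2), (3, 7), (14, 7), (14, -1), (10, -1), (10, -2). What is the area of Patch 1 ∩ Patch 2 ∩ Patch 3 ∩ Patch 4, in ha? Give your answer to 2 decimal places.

The intersection is the polygon with vertices (7,3), (5,3), (5,4), (3,4), (3,7), (7,7).
By the shoelace formula its area is 14.00.

14.00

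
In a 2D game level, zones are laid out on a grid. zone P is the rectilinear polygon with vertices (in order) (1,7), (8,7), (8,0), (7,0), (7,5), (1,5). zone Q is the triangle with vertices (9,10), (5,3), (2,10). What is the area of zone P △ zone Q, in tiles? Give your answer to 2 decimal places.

|zone P| = 19, |zone Q| = 24.5, |zone P∩zone Q| = 6.
|zone P △ zone Q| = |zone P| + |zone Q| − 2·|zone P∩zone Q| = 19 + 24.5 − 12 = 31.50.

31.50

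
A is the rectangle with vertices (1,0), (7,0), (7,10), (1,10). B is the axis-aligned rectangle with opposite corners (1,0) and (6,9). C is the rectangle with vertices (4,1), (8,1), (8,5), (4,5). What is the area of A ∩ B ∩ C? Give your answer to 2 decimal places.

8.00

The intersection is the polygon with vertices (6,1), (4,1), (4,5), (6,5).
By the shoelace formula its area is 8.00.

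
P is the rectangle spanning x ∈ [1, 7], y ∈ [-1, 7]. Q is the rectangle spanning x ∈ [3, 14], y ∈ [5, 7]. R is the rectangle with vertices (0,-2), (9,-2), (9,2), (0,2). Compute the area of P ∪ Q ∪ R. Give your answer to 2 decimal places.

80.00

By inclusion–exclusion:
Individual areas: |P| = 48, |Q| = 22, |R| = 36.
|P∩Q|: x∈[3,7], y∈[5,7] → 4·2 = 8.
|P∩R|: x∈[1,7], y∈[-1,2] → 6·3 = 18.
|Q∩R| = 0 (no overlap).
|P∩Q∩R| = 0.
|P ∪ Q ∪ R| = 106 − 26 + 0 = 80.00.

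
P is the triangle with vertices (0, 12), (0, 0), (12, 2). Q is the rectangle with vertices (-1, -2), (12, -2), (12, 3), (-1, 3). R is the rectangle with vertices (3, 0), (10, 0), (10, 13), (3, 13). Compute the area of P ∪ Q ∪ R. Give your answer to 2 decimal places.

By inclusion–exclusion:
Individual areas: |P| = 72, |Q| = 65, |R| = 91.
|P∩Q| = 23.4.
|P∩R| = 38.5.
|Q∩R|: x∈[3,10], y∈[0,3] → 7·3 = 21.
|P∩Q∩R| = 13.4167.
|P ∪ Q ∪ R| = 228 − 82.9 + 13.4167 = 158.52.

158.52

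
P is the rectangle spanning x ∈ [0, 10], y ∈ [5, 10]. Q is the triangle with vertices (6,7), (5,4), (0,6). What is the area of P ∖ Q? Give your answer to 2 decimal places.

|P| = 50, |P∩Q| = 7.0833.
|P ∖ Q| = |P| − |P∩Q| = 50 − 7.0833 = 42.92.

42.92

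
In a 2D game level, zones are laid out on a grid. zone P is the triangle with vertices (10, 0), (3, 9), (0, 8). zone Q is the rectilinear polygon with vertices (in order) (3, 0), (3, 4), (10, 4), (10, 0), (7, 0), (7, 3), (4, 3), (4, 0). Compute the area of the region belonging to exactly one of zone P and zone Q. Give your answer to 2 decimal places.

|zone P| = 17, |zone Q| = 19, |zone P∩zone Q| = 3.5528.
|zone P △ zone Q| = |zone P| + |zone Q| − 2·|zone P∩zone Q| = 17 + 19 − 7.1056 = 28.89.

28.89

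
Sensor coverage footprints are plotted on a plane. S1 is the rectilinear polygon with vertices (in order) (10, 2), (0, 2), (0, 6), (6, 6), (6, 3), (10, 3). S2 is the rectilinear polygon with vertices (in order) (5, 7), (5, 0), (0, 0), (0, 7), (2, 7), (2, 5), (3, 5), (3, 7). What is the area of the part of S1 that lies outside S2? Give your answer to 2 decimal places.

9.00

|S1| = 28, |S1∩S2| = 19.
|S1 ∖ S2| = |S1| − |S1∩S2| = 28 − 19 = 9.00.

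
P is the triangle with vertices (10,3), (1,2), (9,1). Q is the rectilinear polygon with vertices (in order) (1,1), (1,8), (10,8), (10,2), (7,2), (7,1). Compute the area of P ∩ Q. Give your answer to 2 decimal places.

6.50

The intersection is the polygon with vertices (10,3), (9.5,2), (7,2), (7,1.25), (1,2).
By the shoelace formula its area is 6.50.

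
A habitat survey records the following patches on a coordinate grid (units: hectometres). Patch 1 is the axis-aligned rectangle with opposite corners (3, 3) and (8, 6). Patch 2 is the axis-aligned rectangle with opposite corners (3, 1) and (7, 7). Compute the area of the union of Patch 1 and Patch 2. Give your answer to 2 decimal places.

By inclusion–exclusion:
Individual areas: |Patch 1| = 15, |Patch 2| = 24.
|Patch 1∩Patch 2|: x∈[3,7], y∈[3,6] → 4·3 = 12.
|Patch 1 ∪ Patch 2| = 39 − 12 = 27.00.

27.00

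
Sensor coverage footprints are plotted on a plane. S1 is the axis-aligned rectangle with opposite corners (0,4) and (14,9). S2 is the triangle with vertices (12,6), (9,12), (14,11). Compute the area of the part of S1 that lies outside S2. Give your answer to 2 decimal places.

65.95

|S1| = 70, |S1∩S2| = 4.05.
|S1 ∖ S2| = |S1| − |S1∩S2| = 70 − 4.05 = 65.95.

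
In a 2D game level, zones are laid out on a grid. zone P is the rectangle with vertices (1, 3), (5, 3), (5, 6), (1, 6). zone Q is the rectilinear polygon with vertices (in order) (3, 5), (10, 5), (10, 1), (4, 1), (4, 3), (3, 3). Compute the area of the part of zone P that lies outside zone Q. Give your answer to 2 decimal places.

|zone P| = 12, |zone P∩zone Q| = 4.
|zone P ∖ zone Q| = |zone P| − |zone P∩zone Q| = 12 − 4 = 8.00.

8.00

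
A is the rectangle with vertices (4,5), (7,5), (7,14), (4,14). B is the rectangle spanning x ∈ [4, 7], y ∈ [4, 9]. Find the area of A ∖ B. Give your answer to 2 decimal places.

15.00

|A∩B|: x∈[4,7], y∈[5,9] → 3·4 = 12.
|A| = 27.
|A ∖ B| = |A| − |A∩B| = 27 − 12 = 15.00.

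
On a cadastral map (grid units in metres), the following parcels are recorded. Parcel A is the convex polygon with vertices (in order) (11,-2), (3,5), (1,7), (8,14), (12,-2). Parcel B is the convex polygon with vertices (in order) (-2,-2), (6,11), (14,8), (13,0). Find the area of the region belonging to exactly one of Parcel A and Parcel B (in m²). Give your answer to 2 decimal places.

|Parcel A| = 75.5, |Parcel B| = 123, |Parcel A∩Parcel B| = 56.3706.
|Parcel A △ Parcel B| = |Parcel A| + |Parcel B| − 2·|Parcel A∩Parcel B| = 75.5 + 123 − 112.7412 = 85.76.

85.76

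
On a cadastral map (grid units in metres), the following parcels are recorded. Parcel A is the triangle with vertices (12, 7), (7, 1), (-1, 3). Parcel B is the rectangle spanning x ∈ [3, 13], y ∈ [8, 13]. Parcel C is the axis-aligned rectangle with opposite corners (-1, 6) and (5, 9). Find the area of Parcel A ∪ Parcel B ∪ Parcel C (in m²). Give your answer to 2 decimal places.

By inclusion–exclusion:
Individual areas: |Parcel A| = 29, |Parcel B| = 50, |Parcel C| = 18.
|Parcel A∩Parcel B| = 0.
|Parcel A∩Parcel C| = 0.
|Parcel B∩Parcel C|: x∈[3,5], y∈[8,9] → 2·1 = 2.
|Parcel A∩Parcel B∩Parcel C| = 0.
|Parcel A ∪ Parcel B ∪ Parcel C| = 97 − 2 + 0 = 95.00.

95.00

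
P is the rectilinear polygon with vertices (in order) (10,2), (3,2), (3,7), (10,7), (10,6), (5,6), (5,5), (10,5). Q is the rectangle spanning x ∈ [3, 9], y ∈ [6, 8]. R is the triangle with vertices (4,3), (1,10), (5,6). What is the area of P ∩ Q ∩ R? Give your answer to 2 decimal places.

The intersection is the polygon with vertices (4,7), (5,6), (3,6), (3,7).
By the shoelace formula its area is 1.50.

1.50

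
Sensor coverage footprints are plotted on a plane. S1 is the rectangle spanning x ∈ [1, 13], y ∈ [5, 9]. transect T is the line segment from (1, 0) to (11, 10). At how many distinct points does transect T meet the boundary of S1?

The segment meets the boundary at (6,5), (10,9).

2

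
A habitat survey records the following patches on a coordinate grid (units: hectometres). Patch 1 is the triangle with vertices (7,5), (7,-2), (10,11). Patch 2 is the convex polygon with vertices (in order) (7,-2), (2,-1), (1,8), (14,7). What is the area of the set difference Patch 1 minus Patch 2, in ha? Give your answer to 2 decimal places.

|Patch 1| = 10.5, |Patch 1∩Patch 2| = 8.7636.
|Patch 1 ∖ Patch 2| = |Patch 1| − |Patch 1∩Patch 2| = 10.5 − 8.7636 = 1.74.

1.74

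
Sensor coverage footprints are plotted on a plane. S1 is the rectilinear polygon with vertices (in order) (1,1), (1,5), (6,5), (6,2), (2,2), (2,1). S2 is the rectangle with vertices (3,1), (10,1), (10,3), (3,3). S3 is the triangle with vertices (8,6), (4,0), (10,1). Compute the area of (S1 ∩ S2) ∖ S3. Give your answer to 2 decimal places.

2.67

|S1 ∩ S2| = 3.
|(S1 ∩ S2) ∩ S3| = 0.3333.
|(S1 ∩ S2) ∖ S3| = 3 − 0.3333 = 2.67.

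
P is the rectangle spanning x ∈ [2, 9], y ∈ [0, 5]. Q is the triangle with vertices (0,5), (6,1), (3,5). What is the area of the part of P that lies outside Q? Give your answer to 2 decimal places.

30.33

|P| = 35, |P∩Q| = 4.6667.
|P ∖ Q| = |P| − |P∩Q| = 35 − 4.6667 = 30.33.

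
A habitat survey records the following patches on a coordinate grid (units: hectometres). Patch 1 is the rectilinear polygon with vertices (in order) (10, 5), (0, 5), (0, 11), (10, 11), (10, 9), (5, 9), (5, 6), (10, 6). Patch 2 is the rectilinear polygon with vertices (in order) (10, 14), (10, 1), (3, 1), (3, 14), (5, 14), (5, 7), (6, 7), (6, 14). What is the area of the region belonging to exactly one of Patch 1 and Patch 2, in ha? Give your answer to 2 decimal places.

79.00

|Patch 1| = 45, |Patch 2| = 84, |Patch 1∩Patch 2| = 25.
|Patch 1 △ Patch 2| = |Patch 1| + |Patch 2| − 2·|Patch 1∩Patch 2| = 45 + 84 − 50 = 79.00.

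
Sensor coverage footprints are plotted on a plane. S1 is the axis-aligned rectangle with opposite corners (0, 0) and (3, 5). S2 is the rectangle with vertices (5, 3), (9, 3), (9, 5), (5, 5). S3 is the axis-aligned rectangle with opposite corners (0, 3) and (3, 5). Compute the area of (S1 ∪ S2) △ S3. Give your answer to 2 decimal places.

17.00

|S1 ∪ S2| = 23.
|(S1 ∪ S2) ∩ S3| = 6.
|(S1 ∪ S2) △ S3| = 23 + 6 − 12 = 17.00.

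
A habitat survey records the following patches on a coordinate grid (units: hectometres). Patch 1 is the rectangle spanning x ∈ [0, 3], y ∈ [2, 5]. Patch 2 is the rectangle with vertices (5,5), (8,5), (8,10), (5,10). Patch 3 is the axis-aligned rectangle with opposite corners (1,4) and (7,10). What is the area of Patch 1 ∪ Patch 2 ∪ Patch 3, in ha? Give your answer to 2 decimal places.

By inclusion–exclusion:
Individual areas: |Patch 1| = 9, |Patch 2| = 15, |Patch 3| = 36.
|Patch 1∩Patch 2| = 0 (no overlap).
|Patch 1∩Patch 3|: x∈[1,3], y∈[4,5] → 2·1 = 2.
|Patch 2∩Patch 3|: x∈[5,7], y∈[5,10] → 2·5 = 10.
|Patch 1∩Patch 2∩Patch 3| = 0.
|Patch 1 ∪ Patch 2 ∪ Patch 3| = 60 − 12 + 0 = 48.00.

48.00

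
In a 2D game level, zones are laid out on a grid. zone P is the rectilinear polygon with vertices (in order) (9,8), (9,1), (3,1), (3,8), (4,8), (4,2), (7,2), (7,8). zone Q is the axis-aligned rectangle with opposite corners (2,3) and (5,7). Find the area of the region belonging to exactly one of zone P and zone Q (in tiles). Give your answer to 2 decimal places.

28.00

|zone P| = 24, |zone Q| = 12, |zone P∩zone Q| = 4.
|zone P △ zone Q| = |zone P| + |zone Q| − 2·|zone P∩zone Q| = 24 + 12 − 8 = 28.00.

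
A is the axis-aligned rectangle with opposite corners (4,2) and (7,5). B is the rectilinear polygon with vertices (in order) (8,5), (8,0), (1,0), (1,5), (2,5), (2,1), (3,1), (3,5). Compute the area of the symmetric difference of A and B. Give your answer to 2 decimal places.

22.00

|A| = 9, |B| = 31, |A∩B| = 9.
|A △ B| = |A| + |B| − 2·|A∩B| = 9 + 31 − 18 = 22.00.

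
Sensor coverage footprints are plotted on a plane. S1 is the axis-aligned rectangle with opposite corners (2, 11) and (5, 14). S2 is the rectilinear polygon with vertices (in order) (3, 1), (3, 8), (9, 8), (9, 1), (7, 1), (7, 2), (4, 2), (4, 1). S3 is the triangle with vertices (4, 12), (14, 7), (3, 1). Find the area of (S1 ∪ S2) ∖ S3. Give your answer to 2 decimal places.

17.44

|S1 ∪ S2| = 48.
|(S1 ∪ S2) ∩ S3| = 30.5606.
|(S1 ∪ S2) ∖ S3| = 48 − 30.5606 = 17.44.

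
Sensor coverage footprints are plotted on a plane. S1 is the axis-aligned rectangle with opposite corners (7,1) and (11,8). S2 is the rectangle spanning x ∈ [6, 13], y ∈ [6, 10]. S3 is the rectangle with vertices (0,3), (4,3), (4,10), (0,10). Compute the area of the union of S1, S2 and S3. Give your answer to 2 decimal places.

By inclusion–exclusion:
Individual areas: |S1| = 28, |S2| = 28, |S3| = 28.
|S1∩S2|: x∈[7,11], y∈[6,8] → 4·2 = 8.
|S1∩S3| = 0 (no overlap).
|S2∩S3| = 0 (no overlap).
|S1∩S2∩S3| = 0.
|S1 ∪ S2 ∪ S3| = 84 − 8 + 0 = 76.00.

76.00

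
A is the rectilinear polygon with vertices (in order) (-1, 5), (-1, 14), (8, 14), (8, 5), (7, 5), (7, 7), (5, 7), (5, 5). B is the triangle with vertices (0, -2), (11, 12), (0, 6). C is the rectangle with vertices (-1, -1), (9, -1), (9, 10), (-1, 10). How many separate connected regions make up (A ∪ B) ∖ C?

2

(A ∪ B) ∖ C splits into 2 disjoint pieces (area 38.0909, area 0.3929).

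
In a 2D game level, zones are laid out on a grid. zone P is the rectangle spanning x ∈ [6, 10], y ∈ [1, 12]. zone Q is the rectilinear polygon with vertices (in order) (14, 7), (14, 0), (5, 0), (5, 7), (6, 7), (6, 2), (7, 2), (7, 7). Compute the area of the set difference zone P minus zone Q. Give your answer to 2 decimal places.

|zone P| = 44, |zone P∩zone Q| = 19.
|zone P ∖ zone Q| = |zone P| − |zone P∩zone Q| = 44 − 19 = 25.00.

25.00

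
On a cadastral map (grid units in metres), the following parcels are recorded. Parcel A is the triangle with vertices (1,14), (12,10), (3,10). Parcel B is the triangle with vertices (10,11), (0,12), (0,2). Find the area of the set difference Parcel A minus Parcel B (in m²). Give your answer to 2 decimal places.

|Parcel A| = 18, |Parcel A∩Parcel B| = 9.5433.
|Parcel A ∖ Parcel B| = |Parcel A| − |Parcel A∩Parcel B| = 18 − 9.5433 = 8.46.

8.46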